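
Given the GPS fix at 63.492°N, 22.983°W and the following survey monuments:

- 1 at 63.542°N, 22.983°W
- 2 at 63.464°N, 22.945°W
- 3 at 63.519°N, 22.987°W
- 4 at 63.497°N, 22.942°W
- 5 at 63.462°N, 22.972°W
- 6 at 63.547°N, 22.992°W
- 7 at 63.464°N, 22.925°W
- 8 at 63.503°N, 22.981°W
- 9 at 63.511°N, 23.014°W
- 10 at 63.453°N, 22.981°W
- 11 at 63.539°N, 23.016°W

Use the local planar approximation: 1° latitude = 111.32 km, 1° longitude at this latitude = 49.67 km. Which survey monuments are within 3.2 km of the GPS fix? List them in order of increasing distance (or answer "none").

8, 4, 9, 3

Distances from 63.492°N, 22.983°W:
1: √((0.050·111.32)² + (0.000·49.67)²) = √(30.98036 + 0.00000) = 5.566 km
2: √((-0.028·111.32)² + (0.038·49.67)²) = √(9.71544 + 3.56251) = 3.644 km
3: √((0.027·111.32)² + (-0.004·49.67)²) = √(9.03387 + 0.03947) = 3.012 km
4: √((0.005·111.32)² + (0.041·49.67)²) = √(0.30980 + 4.14721) = 2.111 km
5: √((-0.030·111.32)² + (0.011·49.67)²) = √(11.15293 + 0.29852) = 3.384 km
6: √((0.055·111.32)² + (-0.009·49.67)²) = √(37.48623 + 0.19984) = 6.139 km
7: √((-0.028·111.32)² + (0.058·49.67)²) = √(9.71544 + 8.29935) = 4.244 km
8: √((0.011·111.32)² + (0.002·49.67)²) = √(1.49945 + 0.00987) = 1.229 km
9: √((0.019·111.32)² + (-0.031·49.67)²) = √(4.47356 + 2.37089) = 2.616 km
10: √((-0.039·111.32)² + (0.002·49.67)²) = √(18.84845 + 0.00987) = 4.343 km
11: √((0.047·111.32)² + (-0.033·49.67)²) = √(27.37424 + 2.68668) = 5.483 km
Threshold 3.2 km: 8 (1.229 km), 4 (2.111 km), 9 (2.616 km), 3 (3.012 km) are within range.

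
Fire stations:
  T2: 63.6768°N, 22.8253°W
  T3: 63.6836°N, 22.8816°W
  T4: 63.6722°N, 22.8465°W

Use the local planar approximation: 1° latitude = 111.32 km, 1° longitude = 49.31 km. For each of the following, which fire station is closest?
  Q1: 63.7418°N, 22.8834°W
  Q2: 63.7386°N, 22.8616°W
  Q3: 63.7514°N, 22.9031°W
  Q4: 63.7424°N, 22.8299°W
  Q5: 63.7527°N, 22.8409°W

Q1 at 63.7418°N, 22.8834°W:
  T2: 7.7823 km
  T3: 6.4794 km
  T4: 7.9587 km
  → nearest: T3 (6.4794 km)
Q2 at 63.7386°N, 22.8616°W:
  T2: 7.1086 km
  T3: 6.2015 km
  T4: 7.4291 km
  → nearest: T3 (6.2015 km)
Q3 at 63.7514°N, 22.9031°W:
  T2: 9.1478 km
  T3: 7.6216 km
  T4: 9.2477 km
  → nearest: T3 (7.6216 km)
Q4 at 63.7424°N, 22.8299°W:
  T2: 7.3061 km
  T3: 7.0245 km
  T4: 7.8574 km
  → nearest: T3 (7.0245 km)
Q5 at 63.7527°N, 22.8409°W:
  T2: 8.4841 km
  T3: 7.9497 km
  T4: 8.9655 km
  → nearest: T3 (7.9497 km)

Q1→T3; Q2→T3; Q3→T3; Q4→T3; Q5→T3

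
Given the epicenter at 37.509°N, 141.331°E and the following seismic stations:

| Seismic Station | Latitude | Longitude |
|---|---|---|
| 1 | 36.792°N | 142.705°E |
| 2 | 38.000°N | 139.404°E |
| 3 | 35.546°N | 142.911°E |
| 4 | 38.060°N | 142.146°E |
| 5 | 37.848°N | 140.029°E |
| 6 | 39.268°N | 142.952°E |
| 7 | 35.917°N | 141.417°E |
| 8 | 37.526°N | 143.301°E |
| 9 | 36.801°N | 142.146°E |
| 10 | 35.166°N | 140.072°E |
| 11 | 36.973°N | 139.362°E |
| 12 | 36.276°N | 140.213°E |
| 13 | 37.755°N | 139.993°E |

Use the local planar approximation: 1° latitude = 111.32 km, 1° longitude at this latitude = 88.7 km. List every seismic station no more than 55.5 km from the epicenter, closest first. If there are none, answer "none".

none

Distances from 37.509°N, 141.331°E:
1: √((-0.717·111.32)² + (1.374·88.7)²) = √(6370.66409 + 14853.22313) = 145.684 km
2: √((0.491·111.32)² + (-1.927·88.7)²) = √(2987.51008 + 29215.32144) = 179.451 km
3: √((-1.963·111.32)² + (1.580·88.7)²) = √(47751.49737 + 19640.90132) = 259.600 km
4: √((0.551·111.32)² + (0.815·88.7)²) = √(3762.26682 + 5225.91639) = 94.806 km
5: √((0.339·111.32)² + (-1.302·88.7)²) = √(1424.11740 + 13337.33956) = 121.497 km
6: √((1.759·111.32)² + (1.621·88.7)²) = √(38342.29235 + 20673.46482) = 242.932 km
7: √((-1.592·111.32)² + (0.086·88.7)²) = √(31407.43880 + 58.18944) = 177.386 km
8: √((0.017·111.32)² + (1.970·88.7)²) = √(3.58133 + 30533.71812) = 174.749 km
9: √((-0.708·111.32)² + (0.815·88.7)²) = √(6211.73487 + 5225.91639) = 106.947 km
10: √((-2.343·111.32)² + (-1.259·88.7)²) = √(68028.51213 + 12470.92593) = 283.724 km
11: √((-0.536·111.32)² + (-1.969·88.7)²) = √(3560.21294 + 30502.72729) = 184.561 km
12: √((-1.233·111.32)² + (-1.118·88.7)²) = √(18839.63778 + 9834.01456) = 169.333 km
13: √((0.246·111.32)² + (-1.338·88.7)²) = √(749.92289 + 14085.08482) = 121.799 km
Threshold 55.5 km: none within range.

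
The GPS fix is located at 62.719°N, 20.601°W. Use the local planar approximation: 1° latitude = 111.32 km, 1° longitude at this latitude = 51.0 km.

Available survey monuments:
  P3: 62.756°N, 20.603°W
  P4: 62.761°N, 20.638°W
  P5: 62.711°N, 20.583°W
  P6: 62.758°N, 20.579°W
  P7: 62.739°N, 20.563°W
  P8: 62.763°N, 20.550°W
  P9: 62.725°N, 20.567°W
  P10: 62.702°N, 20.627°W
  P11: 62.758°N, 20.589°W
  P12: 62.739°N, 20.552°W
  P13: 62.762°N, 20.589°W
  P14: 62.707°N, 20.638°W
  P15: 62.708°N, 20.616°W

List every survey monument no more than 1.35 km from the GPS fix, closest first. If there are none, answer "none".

P5

Distances from 62.719°N, 20.601°W:
P3: 4.120 km
P4: 5.042 km
P5: 1.279 km
P6: 4.484 km
P7: 2.952 km
P8: 5.546 km
P9: 1.858 km
P10: 2.311 km
P11: 4.384 km
P12: 3.347 km
P13: 4.826 km
P14: 2.312 km
P15: 1.444 km
Threshold 1.35 km: P5 (1.279 km) is within range.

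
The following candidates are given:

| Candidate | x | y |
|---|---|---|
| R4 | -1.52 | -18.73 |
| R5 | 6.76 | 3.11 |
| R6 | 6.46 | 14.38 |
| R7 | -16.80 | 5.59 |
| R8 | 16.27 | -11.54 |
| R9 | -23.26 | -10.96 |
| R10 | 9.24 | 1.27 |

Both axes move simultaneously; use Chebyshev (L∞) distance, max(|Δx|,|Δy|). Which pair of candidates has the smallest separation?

Pairwise distances:
R5–R10: 2.48
R5–R6: 11.27
R8–R10: 12.81
R6–R10: 13.11
R5–R8: 14.65
R7–R9: 16.55
R4–R8: 17.79
R4–R10: 20.00
R4–R9: 21.74
R4–R5: 21.84
R6–R7: 23.26
R5–R7: 23.56
R4–R7: 24.32
R6–R8: 25.92
R7–R10: 26.04
R6–R9: 29.72
R5–R9: 30.02
R9–R10: 32.50
R7–R8: 33.07
R4–R6: 33.11
R8–R9: 39.53
Closest pair: R5–R10 at 2.48.

R5 and R10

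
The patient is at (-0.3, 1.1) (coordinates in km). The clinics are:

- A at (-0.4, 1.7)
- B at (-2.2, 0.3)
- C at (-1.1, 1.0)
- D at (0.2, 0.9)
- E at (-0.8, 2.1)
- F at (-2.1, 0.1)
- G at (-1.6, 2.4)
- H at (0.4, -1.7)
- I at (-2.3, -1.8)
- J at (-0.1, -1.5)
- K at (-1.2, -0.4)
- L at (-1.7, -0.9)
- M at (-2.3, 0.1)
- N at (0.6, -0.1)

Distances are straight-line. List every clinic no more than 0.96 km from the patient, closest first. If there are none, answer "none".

D, A, C

Distances from (-0.3, 1.1):
A: √((-0.1)² + (0.6)²) = √(0.01000 + 0.36000) = 0.608 km
B: √((-1.9)² + (-0.8)²) = √(3.61000 + 0.64000) = 2.062 km
C: √((-0.8)² + (-0.1)²) = √(0.64000 + 0.01000) = 0.806 km
D: √((0.5)² + (-0.2)²) = √(0.25000 + 0.04000) = 0.539 km
E: √((-0.5)² + (1.0)²) = √(0.25000 + 1.00000) = 1.118 km
F: √((-1.8)² + (-1.0)²) = √(3.24000 + 1.00000) = 2.059 km
G: √((-1.3)² + (1.3)²) = √(1.69000 + 1.69000) = 1.838 km
H: √((0.7)² + (-2.8)²) = √(0.49000 + 7.84000) = 2.886 km
I: √((-2.0)² + (-2.9)²) = √(4.00000 + 8.41000) = 3.523 km
J: √((0.2)² + (-2.6)²) = √(0.04000 + 6.76000) = 2.608 km
K: √((-0.9)² + (-1.5)²) = √(0.81000 + 2.25000) = 1.749 km
L: √((-1.4)² + (-2.0)²) = √(1.96000 + 4.00000) = 2.441 km
M: √((-2.0)² + (-1.0)²) = √(4.00000 + 1.00000) = 2.236 km
N: √((0.9)² + (-1.2)²) = √(0.81000 + 1.44000) = 1.500 km
Threshold 0.96 km: D (0.539 km), A (0.608 km), C (0.806 km) are within range.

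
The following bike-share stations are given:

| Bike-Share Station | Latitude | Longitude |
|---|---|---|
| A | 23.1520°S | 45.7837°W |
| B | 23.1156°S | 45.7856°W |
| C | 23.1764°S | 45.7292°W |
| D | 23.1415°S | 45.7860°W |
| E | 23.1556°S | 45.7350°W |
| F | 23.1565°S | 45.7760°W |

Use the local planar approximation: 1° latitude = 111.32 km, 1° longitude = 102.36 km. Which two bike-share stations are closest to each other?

A and F

Pairwise distances:
A–B: √((0.0364·111.32)² + (-0.0019·102.36)²) = √(16.419093 + 0.037824) = 4.0567 km
A–C: √((-0.0244·111.32)² + (0.0545·102.36)²) = √(7.377786 + 31.121001) = 6.2047 km
A–D: √((0.0105·111.32)² + (-0.0023·102.36)²) = √(1.366234 + 0.055426) = 1.1923 km
A–E: √((-0.0036·111.32)² + (0.0487·102.36)²) = √(0.160602 + 24.849547) = 5.0010 km
A–F: √((-0.0045·111.32)² + (0.0077·102.36)²) = √(0.250941 + 0.621215) = 0.9339 km
B–C: √((-0.0608·111.32)² + (0.0564·102.36)²) = √(45.809289 + 33.328730) = 8.8960 km
B–D: √((-0.0259·111.32)² + (-0.0004·102.36)²) = √(8.312773 + 0.001676) = 2.8835 km
B–E: √((-0.0400·111.32)² + (0.0506·102.36)²) = √(19.827428 + 26.826350) = 6.8304 km
B–F: √((-0.0409·111.32)² + (0.0096·102.36)²) = √(20.729700 + 0.965613) = 4.6578 km
C–D: √((0.0349·111.32)² + (-0.0568·102.36)²) = √(15.093753 + 33.803154) = 6.9926 km
C–E: √((0.0208·111.32)² + (-0.0058·102.36)²) = √(5.361336 + 0.352465) = 2.3904 km
C–F: √((0.0199·111.32)² + (-0.0468·102.36)²) = √(4.907412 + 22.948392) = 5.2779 km
D–E: √((-0.0141·111.32)² + (0.0510·102.36)²) = √(2.463682 + 27.252159) = 5.4512 km
D–F: √((-0.0150·111.32)² + (0.0100·102.36)²) = √(2.788232 + 1.047757) = 1.9586 km
E–F: √((-0.0009·111.32)² + (-0.0410·102.36)²) = √(0.010038 + 17.612794) = 4.1980 km
Closest pair: A–F at 0.9339 km.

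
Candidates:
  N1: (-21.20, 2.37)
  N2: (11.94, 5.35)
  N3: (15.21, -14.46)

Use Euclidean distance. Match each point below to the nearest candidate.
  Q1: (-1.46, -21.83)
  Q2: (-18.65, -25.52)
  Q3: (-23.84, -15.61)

Q1→N3; Q2→N1; Q3→N1

Q1 at (-1.46, -21.83):
  N1: √((-19.74)² + (24.20)²) = √(389.6676 + 585.6400) = 31.23
  N2: √((13.40)² + (27.18)²) = √(179.5600 + 738.7524) = 30.30
  N3: √((16.67)² + (7.37)²) = √(277.8889 + 54.3169) = 18.23
  → nearest: N3 (18.23)
Q2 at (-18.65, -25.52):
  N1: √((-2.55)² + (27.89)²) = √(6.5025 + 777.8521) = 28.01
  N2: √((30.59)² + (30.87)²) = √(935.7481 + 952.9569) = 43.46
  N3: √((33.86)² + (11.06)²) = √(1146.4996 + 122.3236) = 35.62
  → nearest: N1 (28.01)
Q3 at (-23.84, -15.61):
  N1: √((2.64)² + (17.98)²) = √(6.9696 + 323.2804) = 18.17
  N2: √((35.78)² + (20.96)²) = √(1280.2084 + 439.3216) = 41.47
  N3: √((39.05)² + (1.15)²) = √(1524.9025 + 1.3225) = 39.07
  → nearest: N1 (18.17)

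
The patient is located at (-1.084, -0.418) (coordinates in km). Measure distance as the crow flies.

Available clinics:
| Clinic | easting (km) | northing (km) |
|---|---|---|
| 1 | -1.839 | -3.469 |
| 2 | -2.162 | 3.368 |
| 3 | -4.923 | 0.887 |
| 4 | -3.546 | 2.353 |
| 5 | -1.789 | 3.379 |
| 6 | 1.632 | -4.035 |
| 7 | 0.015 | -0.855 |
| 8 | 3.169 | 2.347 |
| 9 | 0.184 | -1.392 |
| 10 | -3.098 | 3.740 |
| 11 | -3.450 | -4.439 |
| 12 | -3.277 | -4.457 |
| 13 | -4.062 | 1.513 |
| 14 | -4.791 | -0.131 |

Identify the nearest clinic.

7

Distances from (-1.084, -0.418):
1: √((-0.755)² + (-3.051)²) = √(0.57002 + 9.30860) = 3.143 km
2: √((-1.078)² + (3.786)²) = √(1.16208 + 14.33380) = 3.936 km
3: √((-3.839)² + (1.305)²) = √(14.73792 + 1.70302) = 4.055 km
4: √((-2.462)² + (2.771)²) = √(6.06144 + 7.67844) = 3.707 km
5: √((-0.705)² + (3.797)²) = √(0.49702 + 14.41721) = 3.862 km
6: √((2.716)² + (-3.617)²) = √(7.37666 + 13.08269) = 4.523 km
7: √((1.099)² + (-0.437)²) = √(1.20780 + 0.19097) = 1.183 km
8: √((4.253)² + (2.765)²) = √(18.08801 + 7.64523) = 5.073 km
9: √((1.268)² + (-0.974)²) = √(1.60782 + 0.94868) = 1.599 km
10: √((-2.014)² + (4.158)²) = √(4.05620 + 17.28896) = 4.620 km
11: √((-2.366)² + (-4.021)²) = √(5.59796 + 16.16844) = 4.665 km
12: √((-2.193)² + (-4.039)²) = √(4.80925 + 16.31352) = 4.596 km
13: √((-2.978)² + (1.931)²) = √(8.86848 + 3.72876) = 3.549 km
14: √((-3.707)² + (0.287)²) = √(13.74185 + 0.08237) = 3.718 km
Minimum: 7 at 1.183 km.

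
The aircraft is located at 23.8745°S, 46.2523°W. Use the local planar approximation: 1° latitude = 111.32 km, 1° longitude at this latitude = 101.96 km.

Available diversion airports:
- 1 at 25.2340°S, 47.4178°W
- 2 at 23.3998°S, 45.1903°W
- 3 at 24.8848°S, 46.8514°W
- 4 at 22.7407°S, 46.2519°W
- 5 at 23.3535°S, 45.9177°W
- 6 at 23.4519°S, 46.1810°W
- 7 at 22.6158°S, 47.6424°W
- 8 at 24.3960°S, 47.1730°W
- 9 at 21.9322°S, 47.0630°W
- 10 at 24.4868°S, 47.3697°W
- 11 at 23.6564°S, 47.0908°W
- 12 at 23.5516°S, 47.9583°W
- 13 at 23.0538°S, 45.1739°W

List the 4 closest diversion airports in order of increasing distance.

Distances from 23.8745°S, 46.2523°W:
1: √((-1.3595·111.32)² + (-1.1655·101.96)²) = √(22903.656367 + 14121.609870) = 192.4195 km
2: √((0.4747·111.32)² + (1.0620·101.96)²) = √(2792.446484 + 11724.887574) = 120.4879 km
3: √((-1.0103·111.32)² + (-0.5991·101.96)²) = √(12648.735216 + 3731.283888) = 127.9844 km
4: √((1.1338·111.32)² + (0.0004·101.96)²) = √(15930.129292 + 0.001663) = 126.2146 km
5: √((0.5210·111.32)² + (0.3346·101.96)²) = √(3363.735525 + 1163.888901) = 67.2876 km
6: √((0.4226·111.32)² + (0.0713·101.96)²) = √(2213.122129 + 52.849236) = 47.6022 km
7: √((1.2587·111.32)² + (-1.3901·101.96)²) = √(19633.189558 + 20088.695703) = 199.3035 km
8: √((-0.5215·111.32)² + (-0.9207·101.96)²) = √(3370.194929 + 8812.435268) = 110.3750 km
9: √((1.9423·111.32)² + (-0.8107·101.96)²) = √(46749.720170 + 6832.505652) = 231.4783 km
10: √((-0.6123·111.32)² + (-1.1174·101.96)²) = √(4645.954093 + 12980.068597) = 132.7630 km
11: √((0.2181·111.32)² + (-0.8385·101.96)²) = √(589.464597 + 7309.131703) = 88.8740 km
12: √((0.3229·111.32)² + (-1.7060·101.96)²) = √(1292.059416 + 30256.431643) = 177.6189 km
13: √((0.8207·111.32)² + (1.0784·101.96)²) = √(8346.708801 + 12089.808227) = 142.9563 km
Sorted: 6 (47.6022 km) < 5 (67.2876 km) < 11 (88.8740 km) < 8 (110.3750 km) < 2 (120.4879 km) < 4 (126.2146 km) < …

6, 5, 11, 8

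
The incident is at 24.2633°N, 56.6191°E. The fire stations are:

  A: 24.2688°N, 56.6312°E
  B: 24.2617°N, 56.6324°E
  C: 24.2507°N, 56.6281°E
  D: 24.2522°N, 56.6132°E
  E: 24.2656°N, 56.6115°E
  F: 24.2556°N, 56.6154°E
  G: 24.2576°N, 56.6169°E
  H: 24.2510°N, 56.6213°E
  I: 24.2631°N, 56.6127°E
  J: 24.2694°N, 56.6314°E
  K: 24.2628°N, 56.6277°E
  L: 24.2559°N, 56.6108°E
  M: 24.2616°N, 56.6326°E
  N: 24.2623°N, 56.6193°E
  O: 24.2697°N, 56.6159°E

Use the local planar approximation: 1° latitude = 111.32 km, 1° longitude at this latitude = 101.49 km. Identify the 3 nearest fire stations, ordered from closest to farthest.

N, I, G

Distances from 24.2633°N, 56.6191°E:
A: √((0.0055·111.32)² + (0.0121·101.49)²) = √(0.374862 + 1.508055) = 1.3722 km
B: √((-0.0016·111.32)² + (0.0133·101.49)²) = √(0.031724 + 1.822006) = 1.3615 km
C: √((-0.0126·111.32)² + (0.0090·101.49)²) = √(1.967377 + 0.834318) = 1.6738 km
D: √((-0.0111·111.32)² + (-0.0059·101.49)²) = √(1.526836 + 0.358551) = 1.3731 km
E: √((0.0023·111.32)² + (-0.0076·101.49)²) = √(0.065554 + 0.594941) = 0.8127 km
F: √((-0.0077·111.32)² + (-0.0037·101.49)²) = √(0.734730 + 0.141010) = 0.9358 km
G: √((-0.0057·111.32)² + (-0.0022·101.49)²) = √(0.402621 + 0.049853) = 0.6727 km
H: √((-0.0123·111.32)² + (0.0022·101.49)²) = √(1.874807 + 0.049853) = 1.3873 km
I: √((-0.0002·111.32)² + (-0.0064·101.49)²) = √(0.000496 + 0.421897) = 0.6499 km
J: √((0.0061·111.32)² + (0.0123·101.49)²) = √(0.461112 + 1.558320) = 1.4211 km
K: √((-0.0005·111.32)² + (0.0086·101.49)²) = √(0.003098 + 0.761804) = 0.8746 km
L: √((-0.0074·111.32)² + (-0.0083·101.49)²) = √(0.678594 + 0.709582) = 1.1782 km
M: √((-0.0017·111.32)² + (0.0135·101.49)²) = √(0.035813 + 1.877215) = 1.3831 km
N: √((-0.0010·111.32)² + (0.0002·101.49)²) = √(0.012392 + 0.000412) = 0.1132 km
O: √((0.0064·111.32)² + (-0.0032·101.49)²) = √(0.507582 + 0.105474) = 0.7830 km
Sorted: N (0.1132 km) < I (0.6499 km) < G (0.6727 km) < O (0.7830 km) < E (0.8127 km) < …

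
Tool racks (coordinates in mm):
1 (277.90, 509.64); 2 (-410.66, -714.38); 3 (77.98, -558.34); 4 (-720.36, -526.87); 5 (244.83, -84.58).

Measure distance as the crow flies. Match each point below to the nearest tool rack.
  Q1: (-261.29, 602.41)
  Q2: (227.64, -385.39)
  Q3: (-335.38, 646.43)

Q1 at (-261.29, 602.41):
  1: 547.11 mm
  2: 1325.23 mm
  3: 1209.32 mm
  4: 1219.02 mm
  5: 853.30 mm
  → nearest: 1 (547.11 mm)
Q2 at (227.64, -385.39):
  1: 896.44 mm
  2: 718.10 mm
  3: 228.71 mm
  4: 958.50 mm
  5: 301.30 mm
  → nearest: 3 (228.71 mm)
Q3 at (-335.38, 646.43):
  1: 628.35 mm
  2: 1362.89 mm
  3: 1273.71 mm
  4: 1234.85 mm
  5: 933.28 mm
  → nearest: 1 (628.35 mm)

Q1→1; Q2→3; Q3→1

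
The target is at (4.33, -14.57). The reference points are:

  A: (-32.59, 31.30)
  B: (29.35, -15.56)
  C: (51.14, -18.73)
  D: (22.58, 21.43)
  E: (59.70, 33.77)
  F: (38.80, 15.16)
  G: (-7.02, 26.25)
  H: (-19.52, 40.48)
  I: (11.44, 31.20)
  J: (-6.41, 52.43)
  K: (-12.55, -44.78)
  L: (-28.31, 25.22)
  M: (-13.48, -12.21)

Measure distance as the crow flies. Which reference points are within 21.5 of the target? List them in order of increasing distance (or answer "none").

M

Distances from (4.33, -14.57):
A: 58.88
B: 25.04
C: 46.99
D: 40.36
E: 73.50
F: 45.52
G: 42.37
H: 59.99
I: 46.32
J: 67.86
K: 34.61
L: 51.46
M: 17.97
Threshold 21.5: M (17.97) is within range.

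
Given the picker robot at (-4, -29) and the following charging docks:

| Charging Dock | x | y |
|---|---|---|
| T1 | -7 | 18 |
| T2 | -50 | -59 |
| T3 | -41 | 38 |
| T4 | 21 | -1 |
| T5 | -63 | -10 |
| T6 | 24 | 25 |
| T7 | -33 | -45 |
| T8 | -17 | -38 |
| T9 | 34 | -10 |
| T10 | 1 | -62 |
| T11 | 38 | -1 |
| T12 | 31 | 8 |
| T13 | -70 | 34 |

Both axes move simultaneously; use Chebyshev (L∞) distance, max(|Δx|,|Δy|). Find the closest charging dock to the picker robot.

T8

Distances from (-4, -29):
T1: max(|-3|, |47|) = 47
T2: max(|-46|, |-30|) = 46
T3: max(|-37|, |67|) = 67
T4: max(|25|, |28|) = 28
T5: max(|-59|, |19|) = 59
T6: max(|28|, |54|) = 54
T7: max(|-29|, |-16|) = 29
T8: max(|-13|, |-9|) = 13
T9: max(|38|, |19|) = 38
T10: max(|5|, |-33|) = 33
T11: max(|42|, |28|) = 42
T12: max(|35|, |37|) = 37
T13: max(|-66|, |63|) = 66
Minimum: T8 at 13.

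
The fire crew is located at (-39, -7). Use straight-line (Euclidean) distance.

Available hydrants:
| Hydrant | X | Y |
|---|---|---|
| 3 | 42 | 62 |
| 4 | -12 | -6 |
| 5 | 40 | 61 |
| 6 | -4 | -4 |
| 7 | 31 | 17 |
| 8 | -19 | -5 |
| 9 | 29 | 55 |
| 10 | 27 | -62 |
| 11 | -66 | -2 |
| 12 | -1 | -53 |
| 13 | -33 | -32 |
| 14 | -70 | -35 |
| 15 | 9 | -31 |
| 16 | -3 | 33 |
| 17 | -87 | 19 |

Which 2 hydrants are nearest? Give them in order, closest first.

8, 13

Distances from (-39, -7):
3: √((81)² + (69)²) = √(6561.000 + 4761.000) = 106.4
4: √((27)² + (1)²) = √(729.000 + 1.000) = 27.0
5: √((79)² + (68)²) = √(6241.000 + 4624.000) = 104.2
6: √((35)² + (3)²) = √(1225.000 + 9.000) = 35.1
7: √((70)² + (24)²) = √(4900.000 + 576.000) = 74.0
8: √((20)² + (2)²) = √(400.000 + 4.000) = 20.1
9: √((68)² + (62)²) = √(4624.000 + 3844.000) = 92.0
10: √((66)² + (-55)²) = √(4356.000 + 3025.000) = 85.9
11: √((-27)² + (5)²) = √(729.000 + 25.000) = 27.5
12: √((38)² + (-46)²) = √(1444.000 + 2116.000) = 59.7
13: √((6)² + (-25)²) = √(36.000 + 625.000) = 25.7
14: √((-31)² + (-28)²) = √(961.000 + 784.000) = 41.8
15: √((48)² + (-24)²) = √(2304.000 + 576.000) = 53.7
16: √((36)² + (40)²) = √(1296.000 + 1600.000) = 53.8
17: √((-48)² + (26)²) = √(2304.000 + 676.000) = 54.6
Sorted: 8 (20.1) < 13 (25.7) < 4 (27.0) < 11 (27.5) < …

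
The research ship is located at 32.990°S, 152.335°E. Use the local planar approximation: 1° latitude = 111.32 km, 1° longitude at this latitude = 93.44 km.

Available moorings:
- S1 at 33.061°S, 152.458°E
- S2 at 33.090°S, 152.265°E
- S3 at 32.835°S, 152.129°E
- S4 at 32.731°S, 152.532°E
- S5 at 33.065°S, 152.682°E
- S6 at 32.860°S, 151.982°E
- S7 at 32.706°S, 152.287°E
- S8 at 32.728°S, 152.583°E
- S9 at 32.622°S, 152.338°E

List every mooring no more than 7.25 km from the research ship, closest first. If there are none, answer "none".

Distances from 32.990°S, 152.335°E:
S1: √((-0.071·111.32)² + (0.123·93.44)²) = √(62.46879 + 132.09181) = 13.948 km
S2: √((-0.100·111.32)² + (-0.070·93.44)²) = √(123.92142 + 42.78206) = 12.911 km
S3: √((0.155·111.32)² + (-0.206·93.44)²) = √(297.72122 + 370.51014) = 25.850 km
S4: √((0.259·111.32)² + (0.197·93.44)²) = √(831.27730 + 338.84268) = 34.207 km
S5: √((-0.075·111.32)² + (0.347·93.44)²) = √(69.70580 + 1051.29502) = 33.481 km
S6: √((0.130·111.32)² + (-0.353·93.44)²) = √(209.42721 + 1087.96537) = 36.019 km
S7: √((0.284·111.32)² + (-0.048·93.44)²) = √(999.50064 + 20.11630) = 31.931 km
S8: √((0.262·111.32)² + (0.248·93.44)²) = √(850.64622 + 536.99349) = 37.251 km
S9: √((0.368·111.32)² + (0.003·93.44)²) = √(1678.19349 + 0.07858) = 40.967 km
Threshold 7.25 km: none within range.

none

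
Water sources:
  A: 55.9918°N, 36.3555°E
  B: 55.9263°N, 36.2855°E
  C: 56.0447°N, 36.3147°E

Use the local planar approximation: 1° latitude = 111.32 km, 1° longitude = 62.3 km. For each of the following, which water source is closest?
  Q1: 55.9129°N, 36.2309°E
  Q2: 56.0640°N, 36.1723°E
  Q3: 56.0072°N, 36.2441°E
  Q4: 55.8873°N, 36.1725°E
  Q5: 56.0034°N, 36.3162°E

Q1→B; Q2→C; Q3→C; Q4→B; Q5→A

Q1 at 55.9129°N, 36.2309°E:
  A: √((0.0789·111.32)² + (0.1246·62.3)²) = √(77.143689 + 60.257648) = 11.7218 km
  B: √((0.0134·111.32)² + (0.0546·62.3)²) = √(2.225133 + 11.570746) = 3.7143 km
  C: √((0.1318·111.32)² + (0.0838·62.3)²) = √(215.266880 + 27.256126) = 15.5732 km
  → nearest: B (3.7143 km)
Q2 at 56.0640°N, 36.1723°E:
  A: √((-0.0722·111.32)² + (0.1832·62.3)²) = √(64.598256 + 130.264786) = 13.9593 km
  B: √((-0.1377·111.32)² + (0.1132·62.3)²) = √(234.971006 + 49.735782) = 16.8733 km
  C: √((-0.0193·111.32)² + (0.1424·62.3)²) = √(4.615949 + 78.703867) = 9.1280 km
  → nearest: C (9.1280 km)
Q3 at 56.0072°N, 36.2441°E:
  A: √((-0.0154·111.32)² + (0.1114·62.3)²) = √(2.938920 + 48.166654) = 7.1488 km
  B: √((-0.0809·111.32)² + (0.0414·62.3)²) = √(81.104218 + 6.652376) = 9.3678 km
  C: √((0.0375·111.32)² + (0.0706·62.3)²) = √(17.426450 + 19.345747) = 6.0640 km
  → nearest: C (6.0640 km)
Q4 at 55.8873°N, 36.1725°E:
  A: √((0.1045·111.32)² + (0.1830·62.3)²) = √(135.325293 + 129.980521) = 16.2882 km
  B: √((0.0390·111.32)² + (0.1130·62.3)²) = √(18.848449 + 49.560192) = 8.2710 km
  C: √((0.1574·111.32)² + (0.1422·62.3)²) = √(307.012354 + 78.482944) = 19.6340 km
  → nearest: B (8.2710 km)
Q5 at 56.0034°N, 36.3162°E:
  A: √((-0.0116·111.32)² + (0.0393·62.3)²) = √(1.667487 + 5.994614) = 2.7680 km
  B: √((-0.0771·111.32)² + (-0.0307·62.3)²) = √(73.663975 + 3.658077) = 8.7933 km
  C: √((0.0413·111.32)² + (-0.0015·62.3)²) = √(21.137153 + 0.008733) = 4.5985 km
  → nearest: A (2.7680 km)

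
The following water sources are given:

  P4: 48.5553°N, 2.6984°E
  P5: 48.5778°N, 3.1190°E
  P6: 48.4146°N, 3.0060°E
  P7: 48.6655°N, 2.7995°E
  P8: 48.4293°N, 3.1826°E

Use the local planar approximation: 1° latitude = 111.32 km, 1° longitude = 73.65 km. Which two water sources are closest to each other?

P6 and P8

Pairwise distances:
P4–P5: √((0.0225·111.32)² + (0.4206·73.65)²) = √(6.273522 + 959.586300) = 31.0783 km
P4–P6: √((-0.1407·111.32)² + (0.3076·73.65)²) = √(245.320923 + 513.237244) = 27.5419 km
P4–P7: √((0.1102·111.32)² + (0.1011·73.65)²) = √(150.490673 + 55.443139) = 14.3504 km
P4–P8: √((-0.1260·111.32)² + (0.4842·73.65)²) = √(196.737653 + 1271.730457) = 38.3206 km
P5–P6: √((-0.1632·111.32)² + (-0.1130·73.65)²) = √(330.055295 + 69.263174) = 19.9830 km
P5–P7: √((0.0877·111.32)² + (-0.3195·73.65)²) = √(95.311561 + 553.716197) = 25.4760 km
P5–P8: √((-0.1485·111.32)² + (0.0636·73.65)²) = √(273.274622 + 21.941168) = 17.1818 km
P6–P7: √((0.2509·111.32)² + (-0.2065·73.65)²) = √(780.095402 + 231.305316) = 31.8025 km
P6–P8: √((0.0147·111.32)² + (0.1766·73.65)²) = √(2.677818 + 169.171383) = 13.1091 km
P7–P8: √((-0.2362·111.32)² + (0.3831·73.65)²) = √(691.363077 + 796.104001) = 38.5677 km
Closest pair: P6–P8 at 13.1091 km.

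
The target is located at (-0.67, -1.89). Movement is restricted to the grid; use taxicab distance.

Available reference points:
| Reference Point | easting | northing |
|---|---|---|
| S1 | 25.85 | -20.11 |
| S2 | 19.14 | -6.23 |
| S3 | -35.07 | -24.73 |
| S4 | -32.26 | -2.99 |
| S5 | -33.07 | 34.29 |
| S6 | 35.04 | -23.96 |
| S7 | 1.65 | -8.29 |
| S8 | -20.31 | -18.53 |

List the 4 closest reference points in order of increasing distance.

Distances from (-0.67, -1.89):
S1: 44.74
S2: 24.15
S3: 57.24
S4: 32.69
S5: 68.58
S6: 57.78
S7: 8.72
S8: 36.28
Sorted: S7 (8.72) < S2 (24.15) < S4 (32.69) < S8 (36.28) < S1 (44.74) < S3 (57.24) < …

S7, S2, S4, S8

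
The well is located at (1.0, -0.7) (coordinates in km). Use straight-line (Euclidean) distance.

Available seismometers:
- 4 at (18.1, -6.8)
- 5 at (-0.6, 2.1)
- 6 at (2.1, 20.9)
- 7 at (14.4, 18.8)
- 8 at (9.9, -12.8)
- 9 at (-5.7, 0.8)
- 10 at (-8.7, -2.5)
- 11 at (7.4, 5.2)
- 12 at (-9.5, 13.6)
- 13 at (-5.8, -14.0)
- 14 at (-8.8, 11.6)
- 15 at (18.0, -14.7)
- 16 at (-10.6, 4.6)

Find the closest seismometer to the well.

Distances from (1.0, -0.7):
4: 18.2 km
5: 3.2 km
6: 21.6 km
7: 23.7 km
8: 15.0 km
9: 6.9 km
10: 9.9 km
11: 8.7 km
12: 17.7 km
13: 14.9 km
14: 15.7 km
15: 22.0 km
16: 12.8 km
Minimum: 5 at 3.2 km.

5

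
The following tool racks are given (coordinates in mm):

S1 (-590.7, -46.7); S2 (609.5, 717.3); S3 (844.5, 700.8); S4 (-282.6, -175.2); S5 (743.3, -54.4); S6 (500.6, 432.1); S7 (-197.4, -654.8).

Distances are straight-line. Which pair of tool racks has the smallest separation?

S2 and S3

Pairwise distances:
S1–S2: √((1200.2)² + (764.0)²) = √(1440480.040 + 583696.000) = 1422.7 mm
S1–S3: √((1435.2)² + (747.5)²) = √(2059799.040 + 558756.250) = 1618.2 mm
S1–S4: √((308.1)² + (-128.5)²) = √(94925.610 + 16512.250) = 333.8 mm
S1–S5: √((1334.0)² + (-7.7)²) = √(1779556.000 + 59.290) = 1334.0 mm
S1–S6: √((1091.3)² + (478.8)²) = √(1190935.690 + 229249.440) = 1191.7 mm
S1–S7: √((393.3)² + (-608.1)²) = √(154684.890 + 369785.610) = 724.2 mm
S2–S3: √((235.0)² + (-16.5)²) = √(55225.000 + 272.250) = 235.6 mm
S2–S4: √((-892.1)² + (-892.5)²) = √(795842.410 + 796556.250) = 1261.9 mm
S2–S5: √((133.8)² + (-771.7)²) = √(17902.440 + 595520.890) = 783.2 mm
S2–S6: √((-108.9)² + (-285.2)²) = √(11859.210 + 81339.040) = 305.3 mm
S2–S7: √((-806.9)² + (-1372.1)²) = √(651087.610 + 1882658.410) = 1591.8 mm
S3–S4: √((-1127.1)² + (-876.0)²) = √(1270354.410 + 767376.000) = 1427.5 mm
S3–S5: √((-101.2)² + (-755.2)²) = √(10241.440 + 570327.040) = 762.0 mm
S3–S6: √((-343.9)² + (-268.7)²) = √(118267.210 + 72199.690) = 436.4 mm
S3–S7: √((-1041.9)² + (-1355.6)²) = √(1085555.610 + 1837651.360) = 1709.7 mm
S4–S5: √((1025.9)² + (120.8)²) = √(1052470.810 + 14592.640) = 1033.0 mm
S4–S6: √((783.2)² + (607.3)²) = √(613402.240 + 368813.290) = 991.1 mm
S4–S7: √((85.2)² + (-479.6)²) = √(7259.040 + 230016.160) = 487.1 mm
S5–S6: √((-242.7)² + (486.5)²) = √(58903.290 + 236682.250) = 543.7 mm
S5–S7: √((-940.7)² + (-600.4)²) = √(884916.490 + 360480.160) = 1116.0 mm
S6–S7: √((-698.0)² + (-1086.9)²) = √(487204.000 + 1181351.610) = 1291.7 mm
Closest pair: S2–S3 at 235.6 mm.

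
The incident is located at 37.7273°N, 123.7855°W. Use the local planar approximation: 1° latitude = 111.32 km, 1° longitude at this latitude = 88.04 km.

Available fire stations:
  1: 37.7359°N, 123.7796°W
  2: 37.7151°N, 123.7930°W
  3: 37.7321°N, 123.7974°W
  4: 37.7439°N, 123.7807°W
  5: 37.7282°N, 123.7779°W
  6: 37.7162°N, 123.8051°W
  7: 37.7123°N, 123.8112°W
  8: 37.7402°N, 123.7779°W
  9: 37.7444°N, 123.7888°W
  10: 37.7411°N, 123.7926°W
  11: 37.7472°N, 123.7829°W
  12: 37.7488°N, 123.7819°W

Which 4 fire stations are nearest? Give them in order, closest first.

Distances from 37.7273°N, 123.7855°W:
1: 1.0892 km
2: 1.5101 km
3: 1.1761 km
4: 1.8956 km
5: 0.6766 km
6: 2.1224 km
7: 2.8121 km
8: 1.5843 km
9: 1.9256 km
10: 1.6585 km
11: 2.2271 km
12: 2.4143 km
Sorted: 5 (0.6766 km) < 1 (1.0892 km) < 3 (1.1761 km) < 2 (1.5101 km) < 8 (1.5843 km) < 10 (1.6585 km) < …

5, 1, 3, 2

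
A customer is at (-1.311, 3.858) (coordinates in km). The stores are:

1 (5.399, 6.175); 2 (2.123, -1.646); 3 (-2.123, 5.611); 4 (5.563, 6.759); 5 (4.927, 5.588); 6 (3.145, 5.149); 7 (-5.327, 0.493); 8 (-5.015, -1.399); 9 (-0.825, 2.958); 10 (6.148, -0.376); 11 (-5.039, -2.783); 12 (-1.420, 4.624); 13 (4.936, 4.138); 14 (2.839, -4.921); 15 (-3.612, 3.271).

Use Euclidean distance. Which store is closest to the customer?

Distances from (-1.311, 3.858):
1: 7.099 km
2: 6.487 km
3: 1.932 km
4: 7.461 km
5: 6.473 km
6: 4.639 km
7: 5.239 km
8: 6.431 km
9: 1.023 km
10: 8.577 km
11: 7.616 km
12: 0.774 km
13: 6.253 km
14: 9.710 km
15: 2.375 km
Minimum: 12 at 0.774 km.

12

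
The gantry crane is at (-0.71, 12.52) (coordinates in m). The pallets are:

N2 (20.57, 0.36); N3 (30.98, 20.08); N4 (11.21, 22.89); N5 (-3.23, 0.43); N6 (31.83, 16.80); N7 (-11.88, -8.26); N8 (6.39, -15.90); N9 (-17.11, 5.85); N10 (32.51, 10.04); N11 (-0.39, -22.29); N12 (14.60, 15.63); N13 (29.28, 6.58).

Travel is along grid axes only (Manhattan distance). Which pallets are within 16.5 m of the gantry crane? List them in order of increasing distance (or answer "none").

Distances from (-0.71, 12.52):
N2: |21.28| + |-12.16| = 21.28 + 12.16 = 33.44 m
N3: |31.69| + |7.56| = 31.69 + 7.56 = 39.25 m
N4: |11.92| + |10.37| = 11.92 + 10.37 = 22.29 m
N5: |-2.52| + |-12.09| = 2.52 + 12.09 = 14.61 m
N6: |32.54| + |4.28| = 32.54 + 4.28 = 36.82 m
N7: |-11.17| + |-20.78| = 11.17 + 20.78 = 31.95 m
N8: |7.10| + |-28.42| = 7.10 + 28.42 = 35.52 m
N9: |-16.40| + |-6.67| = 16.40 + 6.67 = 23.07 m
N10: |33.22| + |-2.48| = 33.22 + 2.48 = 35.70 m
N11: |0.32| + |-34.81| = 0.32 + 34.81 = 35.13 m
N12: |15.31| + |3.11| = 15.31 + 3.11 = 18.42 m
N13: |29.99| + |-5.94| = 29.99 + 5.94 = 35.93 m
Threshold 16.5 m: N5 (14.61 m) is within range.

N5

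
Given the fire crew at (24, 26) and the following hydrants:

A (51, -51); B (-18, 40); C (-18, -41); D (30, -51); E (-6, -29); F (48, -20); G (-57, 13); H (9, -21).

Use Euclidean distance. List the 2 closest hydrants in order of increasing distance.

Distances from (24, 26):
A: √((27)² + (-77)²) = √(729.000 + 5929.000) = 81.6
B: √((-42)² + (14)²) = √(1764.000 + 196.000) = 44.3
C: √((-42)² + (-67)²) = √(1764.000 + 4489.000) = 79.1
D: √((6)² + (-77)²) = √(36.000 + 5929.000) = 77.2
E: √((-30)² + (-55)²) = √(900.000 + 3025.000) = 62.6
F: √((24)² + (-46)²) = √(576.000 + 2116.000) = 51.9
G: √((-81)² + (-13)²) = √(6561.000 + 169.000) = 82.0
H: √((-15)² + (-47)²) = √(225.000 + 2209.000) = 49.3
Sorted: B (44.3) < H (49.3) < F (51.9) < E (62.6) < …

B, H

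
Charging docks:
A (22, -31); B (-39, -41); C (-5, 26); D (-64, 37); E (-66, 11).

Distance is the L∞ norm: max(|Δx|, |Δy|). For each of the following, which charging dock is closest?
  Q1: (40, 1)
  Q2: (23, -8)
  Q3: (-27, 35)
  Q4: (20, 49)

Q1→A; Q2→A; Q3→C; Q4→C

Q1 at (40, 1):
  A: 32
  B: 79
  C: 45
  D: 104
  E: 106
  → nearest: A (32)
Q2 at (23, -8):
  A: 23
  B: 62
  C: 34
  D: 87
  E: 89
  → nearest: A (23)
Q3 at (-27, 35):
  A: 66
  B: 76
  C: 22
  D: 37
  E: 39
  → nearest: C (22)
Q4 at (20, 49):
  A: 80
  B: 90
  C: 25
  D: 84
  E: 86
  → nearest: C (25)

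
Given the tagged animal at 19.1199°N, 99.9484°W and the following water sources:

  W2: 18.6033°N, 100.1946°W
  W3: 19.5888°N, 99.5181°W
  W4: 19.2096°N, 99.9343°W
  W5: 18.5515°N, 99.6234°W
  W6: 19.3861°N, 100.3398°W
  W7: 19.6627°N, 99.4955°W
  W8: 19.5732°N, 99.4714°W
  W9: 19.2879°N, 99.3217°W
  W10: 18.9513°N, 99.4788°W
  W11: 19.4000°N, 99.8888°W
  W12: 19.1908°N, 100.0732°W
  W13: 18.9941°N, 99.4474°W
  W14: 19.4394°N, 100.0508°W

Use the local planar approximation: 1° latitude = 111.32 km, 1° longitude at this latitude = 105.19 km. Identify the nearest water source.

Distances from 19.1199°N, 99.9484°W:
W2: √((-0.5166·111.32)² + (-0.2462·105.19)²) = √(3307.159943 + 670.694905) = 63.0702 km
W3: √((0.4689·111.32)² + (0.4303·105.19)²) = √(2724.625775 + 2048.762434) = 69.0897 km
W4: √((0.0897·111.32)² + (0.0141·105.19)²) = √(99.708293 + 2.199820) = 10.0950 km
W5: √((-0.5684·111.32)² + (0.3250·105.19)²) = √(4003.635522 + 1168.733876) = 71.9192 km
W6: √((0.2662·111.32)² + (-0.3914·105.19)²) = √(878.137447 + 1695.081378) = 50.7269 km
W7: √((0.5428·111.32)² + (0.4529·105.19)²) = √(3651.119717 + 2269.622100) = 76.9464 km
W8: √((0.4533·111.32)² + (0.4770·105.19)²) = √(2546.348449 + 2517.593846) = 71.1614 km
W9: √((0.1680·111.32)² + (0.6267·105.19)²) = √(349.755827 + 4345.785631) = 68.5240 km
W10: √((-0.1686·111.32)² + (0.4696·105.19)²) = √(352.258544 + 2440.085739) = 52.8426 km
W11: √((0.2801·111.32)² + (0.0596·105.19)²) = √(972.238048 + 39.304423) = 31.8048 km
W12: √((0.0709·111.32)² + (-0.1248·105.19)²) = √(62.292945 + 172.336822) = 15.3176 km
W13: √((-0.1258·111.32)² + (0.5010·105.19)²) = √(196.113584 + 2777.310026) = 54.5291 km
W14: √((0.3195·111.32)² + (-0.1024·105.19)²) = √(1264.992994 + 116.024264) = 37.1620 km
Minimum: W4 at 10.0950 km.

W4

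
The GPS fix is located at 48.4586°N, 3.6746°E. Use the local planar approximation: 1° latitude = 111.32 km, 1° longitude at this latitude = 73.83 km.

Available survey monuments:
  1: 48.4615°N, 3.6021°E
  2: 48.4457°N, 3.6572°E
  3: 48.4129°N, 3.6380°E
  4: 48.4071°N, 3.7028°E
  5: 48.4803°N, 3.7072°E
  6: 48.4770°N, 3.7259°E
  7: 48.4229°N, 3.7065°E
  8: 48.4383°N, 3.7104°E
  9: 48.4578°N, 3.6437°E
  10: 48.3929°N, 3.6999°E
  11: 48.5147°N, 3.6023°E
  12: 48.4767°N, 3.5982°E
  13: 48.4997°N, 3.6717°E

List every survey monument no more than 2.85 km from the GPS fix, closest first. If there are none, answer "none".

Distances from 48.4586°N, 3.6746°E:
1: 5.3624 km
2: 1.9268 km
3: 5.7604 km
4: 6.0993 km
5: 3.4100 km
6: 4.3059 km
7: 4.6196 km
8: 3.4775 km
9: 2.2831 km
10: 7.5485 km
11: 8.2155 km
12: 5.9897 km
13: 4.5803 km
Threshold 2.85 km: 2 (1.9268 km), 9 (2.2831 km) are within range.

2, 9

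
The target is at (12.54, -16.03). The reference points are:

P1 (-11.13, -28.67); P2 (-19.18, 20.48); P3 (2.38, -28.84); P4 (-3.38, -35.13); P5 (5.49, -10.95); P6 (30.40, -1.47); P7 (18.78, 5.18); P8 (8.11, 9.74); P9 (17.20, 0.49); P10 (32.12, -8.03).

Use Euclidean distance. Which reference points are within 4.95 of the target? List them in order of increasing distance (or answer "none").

none

Distances from (12.54, -16.03):
P1: √((-23.67)² + (-12.64)²) = √(560.2689 + 159.7696) = 26.83
P2: √((-31.72)² + (36.51)²) = √(1006.1584 + 1332.9801) = 48.36
P3: √((-10.16)² + (-12.81)²) = √(103.2256 + 164.0961) = 16.35
P4: √((-15.92)² + (-19.10)²) = √(253.4464 + 364.8100) = 24.86
P5: √((-7.05)² + (5.08)²) = √(49.7025 + 25.8064) = 8.69
P6: √((17.86)² + (14.56)²) = √(318.9796 + 211.9936) = 23.04
P7: √((6.24)² + (21.21)²) = √(38.9376 + 449.8641) = 22.11
P8: √((-4.43)² + (25.77)²) = √(19.6249 + 664.0929) = 26.15
P9: √((4.66)² + (16.52)²) = √(21.7156 + 272.9104) = 17.16
P10: √((19.58)² + (8.00)²) = √(383.3764 + 64.0000) = 21.15
Threshold 4.95: none within range.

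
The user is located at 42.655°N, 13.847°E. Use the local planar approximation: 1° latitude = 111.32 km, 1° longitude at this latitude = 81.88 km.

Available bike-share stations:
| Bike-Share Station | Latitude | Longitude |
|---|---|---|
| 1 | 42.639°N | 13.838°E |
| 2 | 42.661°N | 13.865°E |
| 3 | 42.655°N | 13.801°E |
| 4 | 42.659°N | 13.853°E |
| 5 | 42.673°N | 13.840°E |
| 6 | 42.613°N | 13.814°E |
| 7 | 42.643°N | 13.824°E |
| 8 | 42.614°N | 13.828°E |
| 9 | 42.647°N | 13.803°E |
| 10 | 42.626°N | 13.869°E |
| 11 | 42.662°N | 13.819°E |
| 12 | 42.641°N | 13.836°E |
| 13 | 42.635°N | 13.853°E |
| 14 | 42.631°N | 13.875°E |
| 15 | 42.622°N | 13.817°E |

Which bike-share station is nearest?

4

Distances from 42.655°N, 13.847°E:
1: 1.928 km
2: 1.618 km
3: 3.766 km
4: 0.663 km
5: 2.084 km
6: 5.400 km
7: 2.309 km
8: 4.822 km
9: 3.711 km
10: 3.697 km
11: 2.421 km
12: 1.800 km
13: 2.280 km
14: 3.521 km
15: 4.419 km
Minimum: 4 at 0.663 km.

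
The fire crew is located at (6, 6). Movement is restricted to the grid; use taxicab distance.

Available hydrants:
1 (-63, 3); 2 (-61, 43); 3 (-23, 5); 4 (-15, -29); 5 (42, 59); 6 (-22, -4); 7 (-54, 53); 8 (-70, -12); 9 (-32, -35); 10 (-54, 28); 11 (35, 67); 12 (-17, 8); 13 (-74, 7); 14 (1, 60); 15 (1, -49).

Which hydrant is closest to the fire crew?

Distances from (6, 6):
1: |-69| + |-3| = 69 + 3 = 72
2: |-67| + |37| = 67 + 37 = 104
3: |-29| + |-1| = 29 + 1 = 30
4: |-21| + |-35| = 21 + 35 = 56
5: |36| + |53| = 36 + 53 = 89
6: |-28| + |-10| = 28 + 10 = 38
7: |-60| + |47| = 60 + 47 = 107
8: |-76| + |-18| = 76 + 18 = 94
9: |-38| + |-41| = 38 + 41 = 79
10: |-60| + |22| = 60 + 22 = 82
11: |29| + |61| = 29 + 61 = 90
12: |-23| + |2| = 23 + 2 = 25
13: |-80| + |1| = 80 + 1 = 81
14: |-5| + |54| = 5 + 54 = 59
15: |-5| + |-55| = 5 + 55 = 60
Minimum: 12 at 25.

12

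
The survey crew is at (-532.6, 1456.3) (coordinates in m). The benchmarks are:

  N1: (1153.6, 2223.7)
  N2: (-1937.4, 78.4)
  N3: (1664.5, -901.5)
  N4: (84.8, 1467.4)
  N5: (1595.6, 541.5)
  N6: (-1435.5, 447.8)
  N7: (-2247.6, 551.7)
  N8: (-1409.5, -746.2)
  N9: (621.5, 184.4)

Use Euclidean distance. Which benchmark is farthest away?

N3

Distances from (-532.6, 1456.3):
N1: √((1686.2)² + (767.4)²) = √(2843270.440 + 588902.760) = 1852.6 m
N2: √((-1404.8)² + (-1377.9)²) = √(1973463.040 + 1898608.410) = 1967.8 m
N3: √((2197.1)² + (-2357.8)²) = √(4827248.410 + 5559220.840) = 3222.8 m
N4: √((617.4)² + (11.1)²) = √(381182.760 + 123.210) = 617.5 m
N5: √((2128.2)² + (-914.8)²) = √(4529235.240 + 836859.040) = 2316.5 m
N6: √((-902.9)² + (-1008.5)²) = √(815228.410 + 1017072.250) = 1353.6 m
N7: √((-1715.0)² + (-904.6)²) = √(2941225.000 + 818301.160) = 1938.9 m
N8: √((-876.9)² + (-2202.5)²) = √(768953.610 + 4851006.250) = 2370.6 m
N9: √((1154.1)² + (-1271.9)²) = √(1331946.810 + 1617729.610) = 1717.5 m
Maximum: N3 at 3222.8 m.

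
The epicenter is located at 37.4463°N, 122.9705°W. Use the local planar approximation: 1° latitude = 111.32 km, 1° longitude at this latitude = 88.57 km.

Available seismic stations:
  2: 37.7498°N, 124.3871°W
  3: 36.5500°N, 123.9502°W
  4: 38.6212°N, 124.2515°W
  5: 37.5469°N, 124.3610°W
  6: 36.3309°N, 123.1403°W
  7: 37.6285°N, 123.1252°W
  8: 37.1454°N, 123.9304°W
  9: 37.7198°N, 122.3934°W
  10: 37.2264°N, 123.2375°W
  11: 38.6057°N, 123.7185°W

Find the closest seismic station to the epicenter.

Distances from 37.4463°N, 122.9705°W:
2: √((0.3035·111.32)² + (-1.4166·88.57)²) = √(1141.468119 + 15742.284769) = 129.9375 km
3: √((-0.8963·111.32)² + (-0.9797·88.57)²) = √(9955.273324 + 7529.385017) = 132.2296 km
4: √((1.1749·111.32)² + (-1.2810·88.57)²) = √(17105.989571 + 12872.756340) = 173.1437 km
5: √((0.1006·111.32)² + (-1.3905·88.57)²) = √(125.412942 + 15167.544429) = 123.6647 km
6: √((-1.1154·111.32)² + (-0.1698·88.57)²) = √(15417.277009 + 226.177116) = 125.0738 km
7: √((0.1822·111.32)² + (-0.1547·88.57)²) = √(411.379969 + 187.738748) = 24.4769 km
8: √((-0.3009·111.32)² + (-0.9599·88.57)²) = √(1121.994611 + 7228.118646) = 91.3790 km
9: √((0.2735·111.32)² + (0.5771·88.57)²) = √(926.960134 + 2612.615132) = 59.4943 km
10: √((-0.2199·111.32)² + (-0.2670·88.57)²) = √(599.234562 + 559.236890) = 34.0363 km
11: √((1.1594·111.32)² + (-0.7480·88.57)²) = √(16657.621412 + 4389.110200) = 145.0749 km
Minimum: 7 at 24.4769 km.

7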